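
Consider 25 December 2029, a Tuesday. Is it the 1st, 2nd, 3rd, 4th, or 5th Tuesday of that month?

Day 25 falls in week ⌈25/7⌉ of the month.
Days 1–7 hold the 1st Tuesday, 8–14 the 2nd, 15–21 the 3rd, 22–28 the 4th, 29–31 the 5th.
25 is in the range for the 4th.

4th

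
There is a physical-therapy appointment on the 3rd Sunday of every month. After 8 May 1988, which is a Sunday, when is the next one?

May 1988 starts on a Sunday; its first Sunday is the 1st, so the 3rd Sunday is the 15th — 15 May 1988.
15 May 1988 is after 8 May 1988, so that is the next one.

15 May 1988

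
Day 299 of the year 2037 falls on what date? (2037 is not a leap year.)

January has 31 days (299 − 31 = 268 remain).
February has 28 days (268 − 28 = 240 remain).
March has 31 days (240 − 31 = 209 remain).
April has 30 days (209 − 30 = 179 remain).
May has 31 days (179 − 31 = 148 remain).
June has 30 days (148 − 30 = 118 remain).
July has 31 days (118 − 31 = 87 remain).
August has 31 days (87 − 31 = 56 remain).
September has 30 days (56 − 30 = 26 remain).
26 into October → October 26.

26 October 2037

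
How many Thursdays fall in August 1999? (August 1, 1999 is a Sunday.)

August 1, 1999 is a Sunday; the first Thursday on or after it is August 5, 1999 (4 days later).
From August 5, 1999 to August 31, 1999 is 31 − 5 = 26 days.
26 ÷ 7 = 3 full weeks with remainder 5, so 3 more Thursdays after the first → 4.

4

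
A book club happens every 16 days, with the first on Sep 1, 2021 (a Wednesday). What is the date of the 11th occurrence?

Feb 8, 2022

The 11th occurrence is 10 intervals after the first: 10 × 16 = 160 days after Sep 1, 2021.
Sep has 30 days — 29 days to the end of Sep leaves 131.
Oct has 31 days (100 left).
Nov has 30 days (70 left).
Dec has 31 days (39 left).
Jan has 31 days (8 left).
8 days into Feb → Feb 8, 2022.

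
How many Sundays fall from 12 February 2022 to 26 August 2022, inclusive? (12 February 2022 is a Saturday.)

28

12 February 2022 is a Saturday; the first Sunday on or after it is 13 February 2022 (1 day later).
From 13 February 2022 to 26 August 2022: 15 + 31 + 30 + 31 + 30 + 31 + 26 = 194 days (rest of February, March, April, May, June, July, August).
194 ÷ 7 = 27 full weeks with remainder 5, so 27 more Sundays after the first → 28.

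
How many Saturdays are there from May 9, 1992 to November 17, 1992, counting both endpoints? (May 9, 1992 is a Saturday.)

May 9, 1992 is a Saturday; the first Saturday on or after it is May 9, 1992.
From May 9, 1992 to November 17, 1992: 22 + 30 + 31 + 31 + 30 + 31 + 17 = 192 days (rest of May, June, July, August, September, October, November).
192 ÷ 7 = 27 full weeks with remainder 3, so 27 more Saturdays after the first → 28.

28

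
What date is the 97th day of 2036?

January has 31 days (97 − 31 = 66 remain).
February has 29 days (66 − 29 = 37 remain).
March has 31 days (37 − 31 = 6 remain).
6 into April → April 6.

2036-04-06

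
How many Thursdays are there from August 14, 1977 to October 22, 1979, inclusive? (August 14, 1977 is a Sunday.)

114

August 14, 1977 is a Sunday; the first Thursday on or after it is August 18, 1977 (4 days later).
From August 18, 1977 to October 22, 1979: 135 + 365 + 295 = 795 days (rest of 1977, 1978, to October 22, 1979 in 1979).
795 ÷ 7 = 113 full weeks with remainder 4, so 113 more Thursdays after the first → 114.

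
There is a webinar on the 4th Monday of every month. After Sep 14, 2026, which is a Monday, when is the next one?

Sep 28, 2026

Sep 2026 starts on a Tuesday; its first Monday is the 7th, so the 4th Monday is the 28th — Sep 28, 2026.
Sep 28, 2026 is after Sep 14, 2026, so that is the next one.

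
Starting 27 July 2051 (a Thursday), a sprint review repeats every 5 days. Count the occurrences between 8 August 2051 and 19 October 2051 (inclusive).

Occurrences land 5·i days after 27 July 2051 for i = 0, 1, 2, …
8 August 2051 is 12 days after the start; 12 ÷ 5 = 2 remainder 2; since the remainder is 2, round up to i = 3. First occurrence in the window: #4 on 11 August 2051 (3×5 = 15 days in).
19 October 2051 is 84 days after the start; 84 ÷ 5 = 16 remainder 4. Last occurrence in the window: #17 on 15 October 2051.
Occurrences #4 through #17: 14 in total.

14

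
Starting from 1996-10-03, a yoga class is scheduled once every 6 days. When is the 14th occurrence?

The 14th occurrence is 13 intervals after the first: 13 × 6 = 78 days after 1996-10-03.
October has 31 days — 28 days to the end of October leaves 50.
November has 30 days (20 left).
20 days into December → 1996-12-20.

1996-12-20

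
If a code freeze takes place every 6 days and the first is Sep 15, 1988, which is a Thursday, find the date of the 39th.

The 39th occurrence is 38 intervals after the first: 38 × 6 = 228 days after Sep 15, 1988.
Sep has 30 days — 15 days to the end of Sep leaves 213.
Oct has 31 days (182 left).
Nov has 30 days (152 left).
Dec has 31 days (121 left).
Jan has 31 days (90 left).
Feb has 28 days (62 left).
Mar has 31 days (31 left).
Apr has 30 days (1 left).
1 day into May → May 1, 1989.

May 1, 1989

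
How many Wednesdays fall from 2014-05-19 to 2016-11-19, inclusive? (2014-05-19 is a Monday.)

2014-05-19 is a Monday; the first Wednesday on or after it is 2014-05-21 (2 days later).
From 2014-05-21 to 2016-11-19: 224 + 365 + 324 = 913 days (rest of 2014, 2015, to 2016-11-19 in 2016).
913 ÷ 7 = 130 full weeks with remainder 3, so 130 more Wednesdays after the first → 131.

131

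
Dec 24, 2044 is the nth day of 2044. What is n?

Days in months before Dec: 31 + 29 + 31 + 30 + 31 + 30 + 31 + 31 + 30 + 31 + 30 = 335.
Plus 24 days into Dec → day 359.

359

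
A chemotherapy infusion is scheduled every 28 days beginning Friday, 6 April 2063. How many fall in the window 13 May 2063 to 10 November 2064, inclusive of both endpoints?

Occurrences land 28·i days after 6 April 2063 for i = 0, 1, 2, …
13 May 2063 is 37 days after the start; 37 ÷ 28 = 1 remainder 9; since the remainder is 9, round up to i = 2. First occurrence in the window: #3 on 1 June 2063 (2×28 = 56 days in).
10 November 2064 is 584 days after the start; 584 ÷ 28 = 20 remainder 24. Last occurrence in the window: #21 on 17 October 2064.
Occurrences #3 through #21: 19 in total.

19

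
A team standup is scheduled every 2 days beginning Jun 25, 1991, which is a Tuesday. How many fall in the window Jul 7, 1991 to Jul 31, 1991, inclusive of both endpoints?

Occurrences land 2·i days after Jun 25, 1991 for i = 0, 1, 2, …
Jul 7, 1991 is 12 days after the start; 12 ÷ 2 = 6 remainder 0. First occurrence in the window: #7 on Jul 7, 1991 (6×2 = 12 days in).
Jul 31, 1991 is 36 days after the start; 36 ÷ 2 = 18 remainder 0. Last occurrence in the window: #19 on Jul 31, 1991.
Occurrences #7 through #19: 13 in total.

13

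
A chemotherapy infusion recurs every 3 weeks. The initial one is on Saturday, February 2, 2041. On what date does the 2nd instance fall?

February 23, 2041

The 2nd occurrence is 1 interval after the first: 1 × 21 = 21 days after February 2, 2041.
21 days later is February 23, 2041.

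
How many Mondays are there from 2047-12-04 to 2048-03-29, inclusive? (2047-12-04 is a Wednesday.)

2047-12-04 is a Wednesday; the first Monday on or after it is 2047-12-09 (5 days later).
From 2047-12-09 to 2048-03-29: 22 + 31 + 29 + 29 = 111 days (rest of December, January, February, March).
111 ÷ 7 = 15 full weeks with remainder 6, so 15 more Mondays after the first → 16.

16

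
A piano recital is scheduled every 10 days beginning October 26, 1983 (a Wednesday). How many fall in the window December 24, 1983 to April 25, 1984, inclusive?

13

Occurrences land 10·i days after October 26, 1983 for i = 0, 1, 2, …
December 24, 1983 is 59 days after the start; 59 ÷ 10 = 5 remainder 9; since the remainder is 9, round up to i = 6. First occurrence in the window: #7 on December 25, 1983 (6×10 = 60 days in).
April 25, 1984 is 182 days after the start; 182 ÷ 10 = 18 remainder 2. Last occurrence in the window: #19 on April 23, 1984.
Occurrences #7 through #19: 13 in total.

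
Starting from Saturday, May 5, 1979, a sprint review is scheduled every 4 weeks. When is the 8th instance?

The 8th occurrence is 7 intervals after the first: 7 × 28 = 196 days after May 5, 1979.
May has 31 days — 26 days to the end of May leaves 170.
Jun has 30 days (140 left).
Jul has 31 days (109 left).
Aug has 31 days (78 left).
Sep has 30 days (48 left).
Oct has 31 days (17 left).
17 days into Nov → Nov 17, 1979.

Nov 17, 1979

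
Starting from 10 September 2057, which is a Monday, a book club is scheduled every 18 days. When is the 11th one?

The 11th occurrence is 10 intervals after the first: 10 × 18 = 180 days after 10 September 2057.
September has 30 days — 20 days to the end of September leaves 160.
October has 31 days (129 left).
November has 30 days (99 left).
December has 31 days (68 left).
January has 31 days (37 left).
February has 28 days (9 left).
9 days into March → 9 March 2058.

9 March 2058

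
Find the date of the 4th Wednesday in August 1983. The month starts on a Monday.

1983-08-24

August 1983 begins on a Monday, so the first Wednesday is August 3 (2 days later).
The 4th Wednesday is 3 weeks later: 3 + 21 = 24.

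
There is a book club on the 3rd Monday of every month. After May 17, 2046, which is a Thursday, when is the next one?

May 2046 starts on a Tuesday; its first Monday is the 7th, so the 3rd Monday is the 21st — May 21, 2046.
May 21, 2046 is after May 17, 2046, so that is the next one.

May 21, 2046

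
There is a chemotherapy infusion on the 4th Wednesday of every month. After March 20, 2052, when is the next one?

March 2052 starts on a Friday; its first Wednesday is the 6th, so the 4th Wednesday is the 27th — March 27, 2052.
March 27, 2052 is after March 20, 2052, so that is the next one.

March 27, 2052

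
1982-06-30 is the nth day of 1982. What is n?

Days in months before June: 31 + 28 + 31 + 30 + 31 = 151.
Plus 30 days into June → day 181.

181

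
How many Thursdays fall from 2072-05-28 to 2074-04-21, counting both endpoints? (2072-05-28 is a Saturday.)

2072-05-28 is a Saturday; the first Thursday on or after it is 2072-06-02 (5 days later).
From 2072-06-02 to 2074-04-21: 212 + 365 + 111 = 688 days (rest of 2072, 2073, to 2074-04-21 in 2074).
688 ÷ 7 = 98 full weeks with remainder 2, so 98 more Thursdays after the first → 99.

99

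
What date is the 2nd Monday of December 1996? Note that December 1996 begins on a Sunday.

December 1996 begins on a Sunday, so the first Monday is December 2 (1 day later).
The 2nd Monday is 1 weeks later: 2 + 7 = 9.

December 9, 1996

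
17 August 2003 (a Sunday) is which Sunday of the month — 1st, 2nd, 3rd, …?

3rd

Day 17 falls in week ⌈17/7⌉ of the month.
Days 1–7 hold the 1st Sunday, 8–14 the 2nd, 15–21 the 3rd, 22–28 the 4th, 29–31 the 5th.
17 is in the range for the 3rd.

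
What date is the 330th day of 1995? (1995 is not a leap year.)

November 26, 1995

January has 31 days (330 − 31 = 299 remain).
February has 28 days (299 − 28 = 271 remain).
March has 31 days (271 − 31 = 240 remain).
April has 30 days (240 − 30 = 210 remain).
May has 31 days (210 − 31 = 179 remain).
June has 30 days (179 − 30 = 149 remain).
July has 31 days (149 − 31 = 118 remain).
August has 31 days (118 − 31 = 87 remain).
September has 30 days (87 − 30 = 57 remain).
October has 31 days (57 − 31 = 26 remain).
26 into November → November 26.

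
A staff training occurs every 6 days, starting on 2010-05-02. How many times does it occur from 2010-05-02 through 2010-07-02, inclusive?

Occurrences land 6·i days after 2010-05-02 for i = 0, 1, 2, …
The window opens on the start date, so the first occurrence inside is #1 on 2010-05-02.
2010-07-02 is 61 days after the start; 61 ÷ 6 = 10 remainder 1. Last occurrence in the window: #11 on 2010-07-01.
Occurrences #1 through #11: 11 in total.

11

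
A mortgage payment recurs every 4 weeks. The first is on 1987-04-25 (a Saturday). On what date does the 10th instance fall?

The 10th occurrence is 9 intervals after the first: 9 × 28 = 252 days after 1987-04-25.
April has 30 days — 5 days to the end of April leaves 247.
May has 31 days (216 left).
June has 30 days (186 left).
July has 31 days (155 left).
August has 31 days (124 left).
September has 30 days (94 left).
October has 31 days (63 left).
November has 30 days (33 left).
December has 31 days (2 left).
2 days into January → 1988-01-02.

1988-01-02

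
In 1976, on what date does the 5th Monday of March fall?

The first Monday of March 1976 is March 1.
The 5th Monday is 4 weeks later: 1 + 28 = 29.

1976-03-29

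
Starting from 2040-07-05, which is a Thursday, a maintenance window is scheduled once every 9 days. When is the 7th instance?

2040-08-28

The 7th occurrence is 6 intervals after the first: 6 × 9 = 54 days after 2040-07-05.
July has 31 days — 26 days to the end of July leaves 28.
28 days into August → 2040-08-28.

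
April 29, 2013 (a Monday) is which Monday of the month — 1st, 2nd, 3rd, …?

5th

Day 29 falls in week ⌈29/7⌉ of the month.
Days 1–7 hold the 1st Monday, 8–14 the 2nd, 15–21 the 3rd, 22–28 the 4th, 29–31 the 5th.
29 is in the range for the 5th.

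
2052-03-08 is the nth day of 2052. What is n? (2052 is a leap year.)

68

Days in months before March: 31 + 29 = 60.
Plus 8 days into March → day 68.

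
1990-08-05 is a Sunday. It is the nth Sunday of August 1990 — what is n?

Day 5 falls in week ⌈5/7⌉ of the month.
Days 1–7 hold the 1st Sunday, 8–14 the 2nd, 15–21 the 3rd, 22–28 the 4th, 29–31 the 5th.
5 is in the range for the 1st.

1st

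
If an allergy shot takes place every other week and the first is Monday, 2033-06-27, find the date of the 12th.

2033-11-28

The 12th occurrence is 11 intervals after the first: 11 × 14 = 154 days after 2033-06-27.
June has 30 days — 3 days to the end of June leaves 151.
July has 31 days (120 left).
August has 31 days (89 left).
September has 30 days (59 left).
October has 31 days (28 left).
28 days into November → 2033-11-28.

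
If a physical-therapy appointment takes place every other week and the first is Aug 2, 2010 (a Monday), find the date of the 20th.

The 20th occurrence is 19 intervals after the first: 19 × 14 = 266 days after Aug 2, 2010.
Aug has 31 days — 29 days to the end of Aug leaves 237.
Sep has 30 days (207 left).
Oct has 31 days (176 left).
Nov has 30 days (146 left).
Dec has 31 days (115 left).
Jan has 31 days (84 left).
Feb has 28 days (56 left).
Mar has 31 days (25 left).
25 days into Apr → Apr 25, 2011.

Apr 25, 2011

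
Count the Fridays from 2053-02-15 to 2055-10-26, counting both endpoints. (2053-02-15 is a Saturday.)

140

2053-02-15 is a Saturday; the first Friday on or after it is 2053-02-21 (6 days later).
From 2053-02-21 to 2055-10-26: 313 + 365 + 299 = 977 days (rest of 2053, 2054, to 2055-10-26 in 2055).
977 ÷ 7 = 139 full weeks with remainder 4, so 139 more Fridays after the first → 140.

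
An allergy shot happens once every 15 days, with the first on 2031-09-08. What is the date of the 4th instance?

The 4th occurrence is 3 intervals after the first: 3 × 15 = 45 days after 2031-09-08.
September has 30 days — 22 days to the end of September leaves 23.
23 days into October → 2031-10-23.

2031-10-23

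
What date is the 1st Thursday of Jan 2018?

Jan 4, 2018

The first Thursday of Jan 2018 is Jan 4.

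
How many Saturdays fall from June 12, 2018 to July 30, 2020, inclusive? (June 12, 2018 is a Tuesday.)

June 12, 2018 is a Tuesday; the first Saturday on or after it is June 16, 2018 (4 days later).
From June 16, 2018 to July 30, 2020: 198 + 365 + 212 = 775 days (rest of 2018, 2019, to July 30, 2020 in 2020).
775 ÷ 7 = 110 full weeks with remainder 5, so 110 more Saturdays after the first → 111.

111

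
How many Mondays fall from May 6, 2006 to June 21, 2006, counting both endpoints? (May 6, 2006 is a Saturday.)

7

May 6, 2006 is a Saturday; the first Monday on or after it is May 8, 2006 (2 days later).
From May 8, 2006 to June 21, 2006: 23 + 21 = 44 days (rest of May, June).
44 ÷ 7 = 6 full weeks with remainder 2, so 6 more Mondays after the first → 7.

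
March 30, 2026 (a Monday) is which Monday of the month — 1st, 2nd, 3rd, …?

5th

Day 30 falls in week ⌈30/7⌉ of the month.
Days 1–7 hold the 1st Monday, 8–14 the 2nd, 15–21 the 3rd, 22–28 the 4th, 29–31 the 5th.
30 is in the range for the 5th.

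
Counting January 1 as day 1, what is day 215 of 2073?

January has 31 days (215 − 31 = 184 remain).
February has 28 days (184 − 28 = 156 remain).
March has 31 days (156 − 31 = 125 remain).
April has 30 days (125 − 30 = 95 remain).
May has 31 days (95 − 31 = 64 remain).
June has 30 days (64 − 30 = 34 remain).
July has 31 days (34 − 31 = 3 remain).
3 into August → August 3.

2073-08-03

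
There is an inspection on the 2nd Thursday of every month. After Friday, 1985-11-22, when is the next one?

1985-12-12

November 1985 starts on a Friday; its first Thursday is the 7th, so the 2nd Thursday is the 14th — 1985-11-14.
That is not after 1985-11-22, so look at December 1985.
December 1985 starts on a Sunday; its first Thursday is the 5th, so the 2nd Thursday is the 12th — 1985-12-12.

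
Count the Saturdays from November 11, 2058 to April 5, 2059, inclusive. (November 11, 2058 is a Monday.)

21

November 11, 2058 is a Monday; the first Saturday on or after it is November 16, 2058 (5 days later).
From November 16, 2058 to April 5, 2059: 14 + 31 + 31 + 28 + 31 + 5 = 140 days (rest of November, December, January, February, March, April).
140 ÷ 7 = 20 full weeks with remainder 0, so 20 more Saturdays after the first → 21.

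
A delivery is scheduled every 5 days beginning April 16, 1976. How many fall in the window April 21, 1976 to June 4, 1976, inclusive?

9

Occurrences land 5·i days after April 16, 1976 for i = 0, 1, 2, …
April 21, 1976 is 5 days after the start; 5 ÷ 5 = 1 remainder 0. First occurrence in the window: #2 on April 21, 1976 (1×5 = 5 days in).
June 4, 1976 is 49 days after the start; 49 ÷ 5 = 9 remainder 4. Last occurrence in the window: #10 on May 31, 1976.
Occurrences #2 through #10: 9 in total.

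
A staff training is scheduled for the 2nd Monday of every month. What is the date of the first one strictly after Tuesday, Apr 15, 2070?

May 12, 2070

Apr 2070 starts on a Tuesday; its first Monday is the 7th, so the 2nd Monday is the 14th — Apr 14, 2070.
That is not after Apr 15, 2070, so look at May 2070.
May 2070 starts on a Thursday; its first Monday is the 5th, so the 2nd Monday is the 12th — May 12, 2070.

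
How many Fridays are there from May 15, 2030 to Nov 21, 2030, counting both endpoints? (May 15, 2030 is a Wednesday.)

27

May 15, 2030 is a Wednesday; the first Friday on or after it is May 17, 2030 (2 days later).
From May 17, 2030 to Nov 21, 2030: 14 + 30 + 31 + 31 + 30 + 31 + 21 = 188 days (rest of May, Jun, Jul, Aug, Sep, Oct, Nov).
188 ÷ 7 = 26 full weeks with remainder 6, so 26 more Fridays after the first → 27.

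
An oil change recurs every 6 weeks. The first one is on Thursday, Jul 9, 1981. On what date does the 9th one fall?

Jun 10, 1982

The 9th occurrence is 8 intervals after the first: 8 × 42 = 336 days after Jul 9, 1981.
Jul has 31 days — 22 days to the end of Jul leaves 314.
Aug has 31 days (283 left).
Sep has 30 days (253 left).
Oct has 31 days (222 left).
Nov has 30 days (192 left).
Dec has 31 days (161 left).
Jan has 31 days (130 left).
Feb has 28 days (102 left).
Mar has 31 days (71 left).
Apr has 30 days (41 left).
May has 31 days (10 left).
10 days into Jun → Jun 10, 1982.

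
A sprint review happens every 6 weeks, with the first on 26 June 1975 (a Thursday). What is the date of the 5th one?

11 December 1975

The 5th occurrence is 4 intervals after the first: 4 × 42 = 168 days after 26 June 1975.
June has 30 days — 4 days to the end of June leaves 164.
July has 31 days (133 left).
August has 31 days (102 left).
September has 30 days (72 left).
October has 31 days (41 left).
November has 30 days (11 left).
11 days into December → 11 December 1975.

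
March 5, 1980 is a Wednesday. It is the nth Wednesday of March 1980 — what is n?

Day 5 falls in week ⌈5/7⌉ of the month.
Days 1–7 hold the 1st Wednesday, 8–14 the 2nd, 15–21 the 3rd, 22–28 the 4th, 29–31 the 5th.
5 is in the range for the 1st.

1st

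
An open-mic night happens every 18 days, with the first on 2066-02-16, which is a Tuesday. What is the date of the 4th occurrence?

The 4th occurrence is 3 intervals after the first: 3 × 18 = 54 days after 2066-02-16.
February has 28 days — 12 days to the end of February leaves 42.
March has 31 days (11 left).
11 days into April → 2066-04-11.

2066-04-11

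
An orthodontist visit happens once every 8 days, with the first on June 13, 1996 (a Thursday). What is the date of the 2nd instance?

June 21, 1996

The 2nd occurrence is 1 interval after the first: 1 × 8 = 8 days after June 13, 1996.
8 days later is June 21, 1996.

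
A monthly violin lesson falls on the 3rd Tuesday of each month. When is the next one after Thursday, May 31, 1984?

May 1984 starts on a Tuesday; its first Tuesday is the 1st, so the 3rd Tuesday is the 15th — May 15, 1984.
That is not after May 31, 1984, so look at June 1984.
June 1984 starts on a Friday; its first Tuesday is the 5th, so the 3rd Tuesday is the 19th — June 19, 1984.

June 19, 1984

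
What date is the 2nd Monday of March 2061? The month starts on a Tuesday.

2061-03-14

March 2061 begins on a Tuesday, so the first Monday is March 7 (6 days later).
The 2nd Monday is 1 weeks later: 7 + 7 = 14.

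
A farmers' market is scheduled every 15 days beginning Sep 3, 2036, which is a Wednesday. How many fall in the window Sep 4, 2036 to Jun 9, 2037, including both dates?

Occurrences land 15·i days after Sep 3, 2036 for i = 0, 1, 2, …
Sep 4, 2036 is 1 day after the start; 1 ÷ 15 = 0 remainder 1; since the remainder is 1, round up to i = 1. First occurrence in the window: #2 on Sep 18, 2036 (1×15 = 15 days in).
Jun 9, 2037 is 279 days after the start; 279 ÷ 15 = 18 remainder 9. Last occurrence in the window: #19 on May 31, 2037.
Occurrences #2 through #19: 18 in total.

18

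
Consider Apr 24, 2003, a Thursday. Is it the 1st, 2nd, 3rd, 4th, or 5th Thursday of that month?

4th

Day 24 falls in week ⌈24/7⌉ of the month.
Days 1–7 hold the 1st Thursday, 8–14 the 2nd, 15–21 the 3rd, 22–28 the 4th, 29–31 the 5th.
24 is in the range for the 4th.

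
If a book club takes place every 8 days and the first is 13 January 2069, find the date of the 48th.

24 January 2070

The 48th occurrence is 47 intervals after the first: 47 × 8 = 376 days after 13 January 2069.
January has 31 days — 18 days to the end of January leaves 358.
February has 28 days (330 left).
March has 31 days (299 left).
April has 30 days (269 left).
May has 31 days (238 left).
June has 30 days (208 left).
July has 31 days (177 left).
August has 31 days (146 left).
September has 30 days (116 left).
October has 31 days (85 left).
November has 30 days (55 left).
December has 31 days (24 left).
24 days into January → 24 January 2070.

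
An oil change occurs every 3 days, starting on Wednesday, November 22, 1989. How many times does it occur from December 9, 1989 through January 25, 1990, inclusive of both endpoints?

16

Occurrences land 3·i days after November 22, 1989 for i = 0, 1, 2, …
December 9, 1989 is 17 days after the start; 17 ÷ 3 = 5 remainder 2; since the remainder is 2, round up to i = 6. First occurrence in the window: #7 on December 10, 1989 (6×3 = 18 days in).
January 25, 1990 is 64 days after the start; 64 ÷ 3 = 21 remainder 1. Last occurrence in the window: #22 on January 24, 1990.
Occurrences #7 through #22: 16 in total.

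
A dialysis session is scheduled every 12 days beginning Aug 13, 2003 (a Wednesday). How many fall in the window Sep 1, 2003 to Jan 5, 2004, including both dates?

11

Occurrences land 12·i days after Aug 13, 2003 for i = 0, 1, 2, …
Sep 1, 2003 is 19 days after the start; 19 ÷ 12 = 1 remainder 7; since the remainder is 7, round up to i = 2. First occurrence in the window: #3 on Sep 6, 2003 (2×12 = 24 days in).
Jan 5, 2004 is 145 days after the start; 145 ÷ 12 = 12 remainder 1. Last occurrence in the window: #13 on Jan 4, 2004.
Occurrences #3 through #13: 11 in total.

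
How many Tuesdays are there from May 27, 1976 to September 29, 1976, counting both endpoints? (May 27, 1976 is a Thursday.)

18

May 27, 1976 is a Thursday; the first Tuesday on or after it is June 1, 1976 (5 days later).
From June 1, 1976 to September 29, 1976: 29 + 31 + 31 + 29 = 120 days (rest of June, July, August, September).
120 ÷ 7 = 17 full weeks with remainder 1, so 17 more Tuesdays after the first → 18.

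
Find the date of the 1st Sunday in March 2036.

March 2036 begins on a Saturday, so the first Sunday is March 2 (1 day later).

2036-03-02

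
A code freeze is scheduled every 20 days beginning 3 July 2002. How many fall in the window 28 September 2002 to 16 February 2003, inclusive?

Occurrences land 20·i days after 3 July 2002 for i = 0, 1, 2, …
28 September 2002 is 87 days after the start; 87 ÷ 20 = 4 remainder 7; since the remainder is 7, round up to i = 5. First occurrence in the window: #6 on 11 October 2002 (5×20 = 100 days in).
16 February 2003 is 228 days after the start; 228 ÷ 20 = 11 remainder 8. Last occurrence in the window: #12 on 8 February 2003.
Occurrences #6 through #12: 7 in total.

7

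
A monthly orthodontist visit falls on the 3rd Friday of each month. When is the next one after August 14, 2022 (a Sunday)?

August 19, 2022

August 2022 starts on a Monday; its first Friday is the 5th, so the 3rd Friday is the 19th — August 19, 2022.
August 19, 2022 is after August 14, 2022, so that is the next one.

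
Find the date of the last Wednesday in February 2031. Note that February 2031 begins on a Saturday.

2031-02-26

February 2031 begins on a Saturday, so the first Wednesday is February 5 (4 days later).
February 2031 has 28 days. Adding weeks: 5, 12, 19, 26 — the last one ≤ 28 is the 26th.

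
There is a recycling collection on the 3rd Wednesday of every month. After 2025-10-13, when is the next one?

2025-10-15

October 2025 starts on a Wednesday; its first Wednesday is the 1st, so the 3rd Wednesday is the 15th — 2025-10-15.
2025-10-15 is after 2025-10-13, so that is the next one.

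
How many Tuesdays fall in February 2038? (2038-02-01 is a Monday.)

4

2038-02-01 is a Monday; the first Tuesday on or after it is 2038-02-02 (1 day later).
From 2038-02-02 to 2038-02-28 is 28 − 2 = 26 days.
26 ÷ 7 = 3 full weeks with remainder 5, so 3 more Tuesdays after the first → 4.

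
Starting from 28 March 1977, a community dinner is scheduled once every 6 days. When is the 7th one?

3 May 1977

The 7th occurrence is 6 intervals after the first: 6 × 6 = 36 days after 28 March 1977.
March has 31 days — 3 days to the end of March leaves 33.
April has 30 days (3 left).
3 days into May → 3 May 1977.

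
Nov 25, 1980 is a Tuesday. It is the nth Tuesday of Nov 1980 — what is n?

Day 25 falls in week ⌈25/7⌉ of the month.
Days 1–7 hold the 1st Tuesday, 8–14 the 2nd, 15–21 the 3rd, 22–28 the 4th, 29–31 the 5th.
25 is in the range for the 4th.

4th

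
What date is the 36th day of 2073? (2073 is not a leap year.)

January has 31 days (36 − 31 = 5 remain).
5 into February → February 5.

2073-02-05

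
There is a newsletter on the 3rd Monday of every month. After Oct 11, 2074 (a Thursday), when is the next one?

Oct 15, 2074

Oct 2074 starts on a Monday; its first Monday is the 1st, so the 3rd Monday is the 15th — Oct 15, 2074.
Oct 15, 2074 is after Oct 11, 2074, so that is the next one.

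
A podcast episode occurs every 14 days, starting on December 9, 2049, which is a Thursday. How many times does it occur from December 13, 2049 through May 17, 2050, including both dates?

Occurrences land 14·i days after December 9, 2049 for i = 0, 1, 2, …
December 13, 2049 is 4 days after the start; 4 ÷ 14 = 0 remainder 4; since the remainder is 4, round up to i = 1. First occurrence in the window: #2 on December 23, 2049 (1×14 = 14 days in).
May 17, 2050 is 159 days after the start; 159 ÷ 14 = 11 remainder 5. Last occurrence in the window: #12 on May 12, 2050.
Occurrences #2 through #12: 11 in total.

11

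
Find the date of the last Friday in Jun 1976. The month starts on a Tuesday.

Jun 1976 begins on a Tuesday, so the first Friday is Jun 4 (3 days later).
Jun 1976 has 30 days. Adding weeks: 4, 11, 18, 25 — the last one ≤ 30 is the 25th.

Jun 25, 1976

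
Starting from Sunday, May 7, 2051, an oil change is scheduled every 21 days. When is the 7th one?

September 10, 2051

The 7th occurrence is 6 intervals after the first: 6 × 21 = 126 days after May 7, 2051.
May has 31 days — 24 days to the end of May leaves 102.
June has 30 days (72 left).
July has 31 days (41 left).
August has 31 days (10 left).
10 days into September → September 10, 2051.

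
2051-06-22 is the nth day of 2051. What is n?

Days in months before June: 31 + 28 + 31 + 30 + 31 = 151.
Plus 22 days into June → day 173.

173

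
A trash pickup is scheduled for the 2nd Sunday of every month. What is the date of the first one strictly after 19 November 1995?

November 1995 starts on a Wednesday; its first Sunday is the 5th, so the 2nd Sunday is the 12th — 12 November 1995.
That is not after 19 November 1995, so look at December 1995.
December 1995 starts on a Friday; its first Sunday is the 3rd, so the 2nd Sunday is the 10th — 10 December 1995.

10 December 1995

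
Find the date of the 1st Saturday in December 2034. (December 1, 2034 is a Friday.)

December 2034 begins on a Friday, so the first Saturday is December 2 (1 day later).

2 December 2034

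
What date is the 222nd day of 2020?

Jan has 31 days (222 − 31 = 191 remain).
Feb has 29 days (191 − 29 = 162 remain).
Mar has 31 days (162 − 31 = 131 remain).
Apr has 30 days (131 − 30 = 101 remain).
May has 31 days (101 − 31 = 70 remain).
Jun has 30 days (70 − 30 = 40 remain).
Jul has 31 days (40 − 31 = 9 remain).
9 into Aug → Aug 9.

Aug 9, 2020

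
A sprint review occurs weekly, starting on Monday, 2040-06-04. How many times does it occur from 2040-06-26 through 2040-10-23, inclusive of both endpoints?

17

Occurrences land 7·i days after 2040-06-04 for i = 0, 1, 2, …
2040-06-26 is 22 days after the start; 22 ÷ 7 = 3 remainder 1; since the remainder is 1, round up to i = 4. First occurrence in the window: #5 on 2040-07-02 (4×7 = 28 days in).
2040-10-23 is 141 days after the start; 141 ÷ 7 = 20 remainder 1. Last occurrence in the window: #21 on 2040-10-22.
Occurrences #5 through #21: 17 in total.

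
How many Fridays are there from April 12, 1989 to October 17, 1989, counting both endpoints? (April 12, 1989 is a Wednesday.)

27

April 12, 1989 is a Wednesday; the first Friday on or after it is April 14, 1989 (2 days later).
From April 14, 1989 to October 17, 1989: 16 + 31 + 30 + 31 + 31 + 30 + 17 = 186 days (rest of April, May, June, July, August, September, October).
186 ÷ 7 = 26 full weeks with remainder 4, so 26 more Fridays after the first → 27.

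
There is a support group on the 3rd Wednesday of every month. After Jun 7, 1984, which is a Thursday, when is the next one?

Jun 1984 starts on a Friday; its first Wednesday is the 6th, so the 3rd Wednesday is the 20th — Jun 20, 1984.
Jun 20, 1984 is after Jun 7, 1984, so that is the next one.

Jun 20, 1984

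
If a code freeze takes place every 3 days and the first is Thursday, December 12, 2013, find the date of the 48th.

The 48th occurrence is 47 intervals after the first: 47 × 3 = 141 days after December 12, 2013.
December has 31 days — 19 days to the end of December leaves 122.
January has 31 days (91 left).
February has 28 days (63 left).
March has 31 days (32 left).
April has 30 days (2 left).
2 days into May → May 2, 2014.

May 2, 2014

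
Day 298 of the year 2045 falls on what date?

25 October 2045

January has 31 days (298 − 31 = 267 remain).
February has 28 days (267 − 28 = 239 remain).
March has 31 days (239 − 31 = 208 remain).
April has 30 days (208 − 30 = 178 remain).
May has 31 days (178 − 31 = 147 remain).
June has 30 days (147 − 30 = 117 remain).
July has 31 days (117 − 31 = 86 remain).
August has 31 days (86 − 31 = 55 remain).
September has 30 days (55 − 30 = 25 remain).
25 into October → October 25.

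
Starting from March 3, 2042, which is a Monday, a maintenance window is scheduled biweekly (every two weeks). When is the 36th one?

July 6, 2043

The 36th occurrence is 35 intervals after the first: 35 × 14 = 490 days after March 3, 2042.
March has 31 days — 28 days to the end of March leaves 462.
From end of March to end of 2042 is 275 days (187 left).
January has 31 days (156 left).
February has 28 days (128 left).
March has 31 days (97 left).
April has 30 days (67 left).
May has 31 days (36 left).
June has 30 days (6 left).
6 days into July → July 6, 2043.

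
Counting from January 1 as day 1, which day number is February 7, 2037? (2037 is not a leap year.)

Days in months before February: 31 = 31.
Plus 7 days into February → day 38.

38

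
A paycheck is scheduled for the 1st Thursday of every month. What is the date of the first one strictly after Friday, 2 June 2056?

June 2056 starts on a Thursday, so its 1st Thursday is 1 June 2056.
That is not after 2 June 2056, so look at July 2056.
July 2056 starts on a Saturday, so its 1st Thursday is 6 July 2056 (5 days in).

6 July 2056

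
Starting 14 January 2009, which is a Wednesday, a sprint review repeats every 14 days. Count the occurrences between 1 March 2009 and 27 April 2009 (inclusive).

4

Occurrences land 14·i days after 14 January 2009 for i = 0, 1, 2, …
1 March 2009 is 46 days after the start; 46 ÷ 14 = 3 remainder 4; since the remainder is 4, round up to i = 4. First occurrence in the window: #5 on 11 March 2009 (4×14 = 56 days in).
27 April 2009 is 103 days after the start; 103 ÷ 14 = 7 remainder 5. Last occurrence in the window: #8 on 22 April 2009.
Occurrences #5 through #8: 4 in total.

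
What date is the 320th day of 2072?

November 15, 2072

January has 31 days (320 − 31 = 289 remain).
February has 29 days (289 − 29 = 260 remain).
March has 31 days (260 − 31 = 229 remain).
April has 30 days (229 − 30 = 199 remain).
May has 31 days (199 − 31 = 168 remain).
June has 30 days (168 − 30 = 138 remain).
July has 31 days (138 − 31 = 107 remain).
August has 31 days (107 − 31 = 76 remain).
September has 30 days (76 − 30 = 46 remain).
October has 31 days (46 − 31 = 15 remain).
15 into November → November 15.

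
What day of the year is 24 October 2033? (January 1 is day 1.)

297

Days in months before October: 31 + 28 + 31 + 30 + 31 + 30 + 31 + 31 + 30 = 273.
Plus 24 days into October → day 297.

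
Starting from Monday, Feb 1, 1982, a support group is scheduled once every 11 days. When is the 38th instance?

The 38th occurrence is 37 intervals after the first: 37 × 11 = 407 days after Feb 1, 1982.
Feb has 28 days — 27 days to the end of Feb leaves 380.
Mar has 31 days (349 left).
Apr has 30 days (319 left).
May has 31 days (288 left).
Jun has 30 days (258 left).
Jul has 31 days (227 left).
Aug has 31 days (196 left).
Sep has 30 days (166 left).
Oct has 31 days (135 left).
Nov has 30 days (105 left).
Dec has 31 days (74 left).
Jan has 31 days (43 left).
Feb has 28 days (15 left).
15 days into Mar → Mar 15, 1983.

Mar 15, 1983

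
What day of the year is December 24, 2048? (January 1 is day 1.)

Days in months before December: 31 + 29 + 31 + 30 + 31 + 30 + 31 + 31 + 30 + 31 + 30 = 335.
Plus 24 days into December → day 359.

359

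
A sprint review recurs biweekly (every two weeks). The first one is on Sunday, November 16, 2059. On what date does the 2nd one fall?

November 30, 2059

The 2nd occurrence is 1 interval after the first: 1 × 14 = 14 days after November 16, 2059.
14 days later is November 30, 2059.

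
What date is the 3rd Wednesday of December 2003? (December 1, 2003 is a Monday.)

December 17, 2003

December 2003 begins on a Monday, so the first Wednesday is December 3 (2 days later).
The 3rd Wednesday is 2 weeks later: 3 + 14 = 17.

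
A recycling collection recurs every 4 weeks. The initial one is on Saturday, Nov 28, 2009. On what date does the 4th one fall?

Feb 20, 2010

The 4th occurrence is 3 intervals after the first: 3 × 28 = 84 days after Nov 28, 2009.
Nov has 30 days — 2 days to the end of Nov leaves 82.
Dec has 31 days (51 left).
Jan has 31 days (20 left).
20 days into Feb → Feb 20, 2010.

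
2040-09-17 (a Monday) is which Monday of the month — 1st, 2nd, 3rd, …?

Day 17 falls in week ⌈17/7⌉ of the month.
Days 1–7 hold the 1st Monday, 8–14 the 2nd, 15–21 the 3rd, 22–28 the 4th, 29–31 the 5th.
17 is in the range for the 3rd.

3rd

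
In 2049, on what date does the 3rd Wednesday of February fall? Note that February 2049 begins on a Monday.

February 2049 begins on a Monday, so the first Wednesday is February 3 (2 days later).
The 3rd Wednesday is 2 weeks later: 3 + 14 = 17.

February 17, 2049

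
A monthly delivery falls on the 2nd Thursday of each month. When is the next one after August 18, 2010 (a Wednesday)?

September 9, 2010

August 2010 starts on a Sunday; its first Thursday is the 5th, so the 2nd Thursday is the 12th — August 12, 2010.
That is not after August 18, 2010, so look at September 2010.
September 2010 starts on a Wednesday; its first Thursday is the 2nd, so the 2nd Thursday is the 9th — September 9, 2010.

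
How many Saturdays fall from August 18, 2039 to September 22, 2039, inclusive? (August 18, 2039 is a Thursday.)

5

August 18, 2039 is a Thursday; the first Saturday on or after it is August 20, 2039 (2 days later).
From August 20, 2039 to September 22, 2039: 11 + 22 = 33 days (rest of August, September).
33 ÷ 7 = 4 full weeks with remainder 5, so 4 more Saturdays after the first → 5.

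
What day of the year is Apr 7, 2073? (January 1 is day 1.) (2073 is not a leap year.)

97

Days in months before Apr: 31 + 28 + 31 = 90.
Plus 7 days into Apr → day 97.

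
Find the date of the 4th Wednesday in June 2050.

June 2050 begins on a Wednesday, so the first Wednesday is June 1.
The 4th Wednesday is 3 weeks later: 1 + 21 = 22.

2050-06-22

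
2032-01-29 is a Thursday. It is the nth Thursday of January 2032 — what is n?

5th

Day 29 falls in week ⌈29/7⌉ of the month.
Days 1–7 hold the 1st Thursday, 8–14 the 2nd, 15–21 the 3rd, 22–28 the 4th, 29–31 the 5th.
29 is in the range for the 5th.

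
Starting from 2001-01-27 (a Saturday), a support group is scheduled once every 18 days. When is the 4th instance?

2001-03-22

The 4th occurrence is 3 intervals after the first: 3 × 18 = 54 days after 2001-01-27.
January has 31 days — 4 days to the end of January leaves 50.
February has 28 days (22 left).
22 days into March → 2001-03-22.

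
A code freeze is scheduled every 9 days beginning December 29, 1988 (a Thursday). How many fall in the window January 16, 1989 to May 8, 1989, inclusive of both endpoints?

Occurrences land 9·i days after December 29, 1988 for i = 0, 1, 2, …
January 16, 1989 is 18 days after the start; 18 ÷ 9 = 2 remainder 0. First occurrence in the window: #3 on January 16, 1989 (2×9 = 18 days in).
May 8, 1989 is 130 days after the start; 130 ÷ 9 = 14 remainder 4. Last occurrence in the window: #15 on May 4, 1989.
Occurrences #3 through #15: 13 in total.

13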